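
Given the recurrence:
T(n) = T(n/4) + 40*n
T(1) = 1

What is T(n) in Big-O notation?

Geometric series: 40*n*(1 + 1/4 + 1/4^2 + ...) = O(n). T(n) = O(n).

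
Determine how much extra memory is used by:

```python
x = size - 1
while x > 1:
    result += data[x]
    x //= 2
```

Space complexity: O(1).
Only a constant amount of auxiliary storage is used; nothing grows with n.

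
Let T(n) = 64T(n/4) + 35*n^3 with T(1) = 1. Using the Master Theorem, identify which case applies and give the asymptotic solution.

a=64, b=4, f(n)=35*n^3.
log_4(64) = 3, so n^(log_b(a)) = n^3.
f(n) = Theta(n^3), so Case 2 applies.
T(n) = Theta(n^3 log n).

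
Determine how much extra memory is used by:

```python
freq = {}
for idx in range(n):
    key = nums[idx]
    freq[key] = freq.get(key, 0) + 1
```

Space complexity: O(n).
Auxiliary storage grows linearly with the input size n in the worst case.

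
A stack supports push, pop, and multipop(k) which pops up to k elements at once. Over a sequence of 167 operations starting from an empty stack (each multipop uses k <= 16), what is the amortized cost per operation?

Each element is pushed exactly once and popped at most once (whether by pop or as part of a multipop). So the total number of individual pops over the whole sequence is at most the number of pushes, which is at most 167. Total work <= 2 * 167, hence O(1) amortized per operation.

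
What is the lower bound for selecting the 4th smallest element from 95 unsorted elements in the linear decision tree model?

Selecting the 4th smallest of 95 elements requires Omega(n) comparisons. Every element must be compared at least once. The BFPRT algorithm achieves O(n), making this tight.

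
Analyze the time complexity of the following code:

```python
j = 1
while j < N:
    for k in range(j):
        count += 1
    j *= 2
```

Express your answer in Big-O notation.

Time complexity: O(n).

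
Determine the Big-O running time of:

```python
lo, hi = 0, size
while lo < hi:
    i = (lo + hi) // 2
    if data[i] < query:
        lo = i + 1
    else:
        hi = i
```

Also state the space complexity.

Time complexity: O(log n).
Space complexity: O(1).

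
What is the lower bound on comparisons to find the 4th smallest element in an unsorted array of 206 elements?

Finding the 4th smallest of 206 elements requires Omega(n) comparisons. Every element must participate in at least one comparison; otherwise it could be the 4th smallest.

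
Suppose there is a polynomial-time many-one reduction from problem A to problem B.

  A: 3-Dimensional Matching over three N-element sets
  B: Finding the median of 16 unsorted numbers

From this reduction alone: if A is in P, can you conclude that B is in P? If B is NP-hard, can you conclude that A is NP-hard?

A poly-time reduction A <=_p B transfers tractability DOWN (B easy => A easy) and hardness UP (A hard => B hard), not the reverse.
From A in P, the reduction alone does NOT give B in P: any problem in P trivially reduces to SAT, yet SAT is not known to be in P.
From B NP-hard, the reduction alone does NOT give A NP-hard: again, easy problems reduce to hard ones.
(Here in fact A is NP-complete and B is in P, so no such reduction is known -- its existence would imply P = NP; the analysis concerns only what the assumed reduction would or would not let you conclude.)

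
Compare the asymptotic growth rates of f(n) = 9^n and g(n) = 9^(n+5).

f(n) = 9^n and g(n) = 9^(n+5) are Theta of each other: 9^(n+5) = 9^5 * 9^n = Theta(9^n).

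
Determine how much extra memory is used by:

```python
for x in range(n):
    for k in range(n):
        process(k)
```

Space complexity: O(1).
Only a constant amount of auxiliary storage is used; nothing grows with n.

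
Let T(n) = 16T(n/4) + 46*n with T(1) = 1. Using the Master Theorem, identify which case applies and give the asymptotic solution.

a=16, b=4, f(n)=46*n.
log_4(16) = 2 > 1.
Since f(n) = O(n^1) is polynomially smaller than n^2, Case 1 applies.
T(n) = Theta(n^2).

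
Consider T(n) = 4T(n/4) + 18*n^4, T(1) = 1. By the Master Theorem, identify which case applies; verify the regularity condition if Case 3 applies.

a=4, b=4, f(n)=18*n^4.
log_4(4) = 1 < 4.
f(n) = Omega(n^(1+epsilon)) for some epsilon > 0, so Case 3 is the candidate.
Regularity: a*f(n/b) = 4*18*(n/4)^4 = (4/256)*18*n^4 <= c*f(n) with c = 4/256 < 1. Satisfied.
Case 3: T(n) = Theta(n^4).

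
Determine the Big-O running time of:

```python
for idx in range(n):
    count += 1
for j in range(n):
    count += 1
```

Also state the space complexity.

Time complexity: O(n).
Space complexity: O(1).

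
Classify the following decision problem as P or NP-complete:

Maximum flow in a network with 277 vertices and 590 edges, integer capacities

This problem is in P: Edmonds-Karp / push-relabel run in polynomial time.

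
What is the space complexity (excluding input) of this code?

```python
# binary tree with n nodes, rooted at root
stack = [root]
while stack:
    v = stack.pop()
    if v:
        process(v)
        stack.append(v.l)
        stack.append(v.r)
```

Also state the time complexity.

Space complexity: O(n).
Auxiliary storage grows linearly with the input size n in the worst case.
Time complexity: O(n).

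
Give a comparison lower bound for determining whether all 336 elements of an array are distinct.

In the algebraic decision-tree model, the YES region for element distinctness on 336 elements has 336! connected components (one per ordering). Ben-Or's theorem then gives a lower bound of Omega(log(n!)) = Omega(n log n).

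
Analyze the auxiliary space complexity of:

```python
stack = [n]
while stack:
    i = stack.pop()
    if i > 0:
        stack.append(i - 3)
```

Space complexity: O(1).
Only a constant amount of auxiliary storage is used; nothing grows with n.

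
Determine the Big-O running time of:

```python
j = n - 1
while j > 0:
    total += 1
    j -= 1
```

Time complexity: O(n).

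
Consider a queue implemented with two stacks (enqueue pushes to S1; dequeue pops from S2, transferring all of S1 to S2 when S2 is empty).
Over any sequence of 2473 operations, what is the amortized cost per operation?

Each element is pushed to S1 once, popped once, pushed to S2 once, and popped once: 4 unit operations over its lifetime. Over 2473 operations the total work is O(2473). Amortized O(1) per enqueue/dequeue.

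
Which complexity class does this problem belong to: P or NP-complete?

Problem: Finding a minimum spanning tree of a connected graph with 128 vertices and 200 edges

This problem is in P: Kruskal's / Prim's algorithms run in polynomial time.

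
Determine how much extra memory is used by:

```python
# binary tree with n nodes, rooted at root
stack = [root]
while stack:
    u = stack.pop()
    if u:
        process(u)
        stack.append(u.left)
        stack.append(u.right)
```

Space complexity: O(n).
Auxiliary storage grows linearly with the input size n in the worst case.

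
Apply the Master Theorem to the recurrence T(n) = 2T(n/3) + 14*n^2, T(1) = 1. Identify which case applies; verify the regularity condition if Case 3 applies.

a=2, b=3, f(n)=14*n^2.
log_3(2) = 0.6309 < 2.
f(n) = Omega(n^(0.6309+epsilon)) for some epsilon > 0, so Case 3 is the candidate.
Regularity: a*f(n/b) = 2*14*(n/3)^2 = (2/9)*14*n^2 <= c*f(n) with c = 2/9 < 1. Satisfied.
Case 3: T(n) = Theta(n^2).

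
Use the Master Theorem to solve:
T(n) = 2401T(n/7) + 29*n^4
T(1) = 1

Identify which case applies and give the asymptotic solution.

a=2401, b=7, f(n)=29*n^4.
log_7(2401) = 4, so n^(log_b(a)) = n^4.
f(n) = Theta(n^4), so Case 2 applies.
T(n) = Theta(n^4 log n).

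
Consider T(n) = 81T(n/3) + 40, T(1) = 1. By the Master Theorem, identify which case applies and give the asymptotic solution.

a=81, b=3, f(n)=40.
log_3(81) = 4 > 0.
Since f(n) = O(n^0) is polynomially smaller than n^4, Case 1 applies.
T(n) = Theta(n^4).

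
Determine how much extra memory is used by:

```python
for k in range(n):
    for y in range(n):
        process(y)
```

Space complexity: O(1).
Only a constant amount of auxiliary storage is used; nothing grows with n.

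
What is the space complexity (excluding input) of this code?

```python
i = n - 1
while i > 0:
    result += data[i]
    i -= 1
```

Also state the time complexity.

Space complexity: O(1).
Only a constant amount of auxiliary storage is used; nothing grows with n.
Time complexity: O(n).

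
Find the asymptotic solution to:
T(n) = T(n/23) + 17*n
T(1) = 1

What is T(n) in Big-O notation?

Geometric series: 17*n*(1 + 1/23 + 1/23^2 + ...) = O(n). T(n) = O(n).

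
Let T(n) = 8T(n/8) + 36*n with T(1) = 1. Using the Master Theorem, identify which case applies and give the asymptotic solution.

a=8, b=8, f(n)=36*n.
log_8(8) = 1, so n^(log_b(a)) = n.
f(n) = Theta(n), so Case 2 applies.
T(n) = Theta(n log n).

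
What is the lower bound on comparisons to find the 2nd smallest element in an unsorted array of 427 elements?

Finding the 2nd smallest of 427 elements requires Omega(n) comparisons. Every element must participate in at least one comparison; otherwise it could be the 2nd smallest.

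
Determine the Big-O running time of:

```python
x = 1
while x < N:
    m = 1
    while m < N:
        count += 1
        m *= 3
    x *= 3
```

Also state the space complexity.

Time complexity: O(log^2 n).
Space complexity: O(1).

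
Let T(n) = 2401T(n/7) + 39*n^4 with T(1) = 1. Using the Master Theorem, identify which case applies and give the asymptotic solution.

a=2401, b=7, f(n)=39*n^4.
log_7(2401) = 4, so n^(log_b(a)) = n^4.
f(n) = Theta(n^4), so Case 2 applies.
T(n) = Theta(n^4 log n).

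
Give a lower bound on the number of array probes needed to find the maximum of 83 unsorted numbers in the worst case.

Adversary: any unprobed cell could hold a value larger than everything seen so far. If fewer than 83 cells are probed, the adversary places the max in an unprobed cell. So all 83 cells must be examined; together with 83-1 comparisons this is tight.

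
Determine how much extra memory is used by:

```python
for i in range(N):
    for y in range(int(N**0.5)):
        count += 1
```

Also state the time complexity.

Space complexity: O(1).
Only a constant amount of auxiliary storage is used; nothing grows with n.
Time complexity: O(n * sqrt(n)).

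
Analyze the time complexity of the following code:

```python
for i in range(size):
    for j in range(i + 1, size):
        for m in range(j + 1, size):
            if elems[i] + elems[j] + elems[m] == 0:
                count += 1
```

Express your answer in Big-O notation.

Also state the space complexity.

Time complexity: O(n^3).
Space complexity: O(1).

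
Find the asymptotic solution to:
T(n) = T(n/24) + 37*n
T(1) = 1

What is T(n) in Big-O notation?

Geometric series: 37*n*(1 + 1/24 + 1/24^2 + ...) = O(n). T(n) = O(n).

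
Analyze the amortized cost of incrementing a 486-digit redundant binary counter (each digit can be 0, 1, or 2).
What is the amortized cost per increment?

A redundant counter on 486 digits allows digit values 0, 1, 2. Increment adds 1 to the least significant digit and carries any 2 to a 0 plus +1 on the next digit. With potential Phi = (number of 2-digits), each increment does O(1) actual work plus a chain of carries, each of which decreases Phi by 1. Amortized O(1).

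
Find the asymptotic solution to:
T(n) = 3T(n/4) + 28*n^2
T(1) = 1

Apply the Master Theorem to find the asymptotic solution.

a=3, b=4, f(n)=28*n^2. log_4(3) = 0.7925 < 2. Case 3: T(n) = O(n^2).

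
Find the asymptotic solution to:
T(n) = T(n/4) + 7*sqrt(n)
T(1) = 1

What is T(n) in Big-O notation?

Each level contributes sqrt(n/4^k). Geometric series with ratio 1/sqrt(4) < 1 sums to O(sqrt(n)).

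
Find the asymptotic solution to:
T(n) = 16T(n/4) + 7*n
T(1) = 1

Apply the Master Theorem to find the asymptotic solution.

a=16, b=4, f(n)=7*n. log_4(16) = 2. Case 1 of Master Theorem: T(n) = O(n^2).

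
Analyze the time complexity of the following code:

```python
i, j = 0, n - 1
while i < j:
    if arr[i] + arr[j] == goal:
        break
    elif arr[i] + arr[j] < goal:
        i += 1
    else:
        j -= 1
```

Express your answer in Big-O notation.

Time complexity: O(n).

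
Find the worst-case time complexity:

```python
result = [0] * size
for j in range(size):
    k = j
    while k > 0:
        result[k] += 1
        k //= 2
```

Time complexity: O(n log n).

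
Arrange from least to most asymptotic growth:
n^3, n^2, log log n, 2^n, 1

Ordered by growth rate: 1 < log log n < n^2 < n^3 < 2^n.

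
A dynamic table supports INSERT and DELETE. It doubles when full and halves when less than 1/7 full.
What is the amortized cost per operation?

Using potential function Phi = |2*num_items - table_size| when load > 1/2, and Phi = table_size/2 - num_items otherwise. The gap of 1/7 vs 1/2 for shrinking prevents thrashing. Both insert and delete have O(1) amortized cost.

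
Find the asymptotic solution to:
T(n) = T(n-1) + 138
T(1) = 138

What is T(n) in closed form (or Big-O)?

Unrolling: T(n) = T(n-1) + 138 = T(n-2) + 2*138 = ... = T(1) + (n-1)*138 = 138 + (n-1)*138 = 138n.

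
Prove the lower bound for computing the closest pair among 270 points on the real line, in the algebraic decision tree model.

Reduction from element distinctness: given 270 reals, the closest-pair distance is 0 iff two are equal. Element distinctness has an Omega(n log n) lower bound in the algebraic decision tree model (Ben-Or). Therefore closest pair on a line also requires Omega(n log n). Sorting then a linear scan achieves this.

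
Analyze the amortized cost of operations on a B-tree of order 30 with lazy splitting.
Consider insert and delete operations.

In a B-tree of order 30, a node splits when it has 30 keys. With lazy splitting, we use potential Phi = number of full nodes + number of near-empty nodes. Each split costs O(1) but reduces potential. Between splits, at least 15 insertions must occur in that node. Amortized structural cost is O(1) per operation, plus O(log_30 n) traversal.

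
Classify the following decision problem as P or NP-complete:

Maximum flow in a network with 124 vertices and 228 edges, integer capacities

This problem is in P: Edmonds-Karp / push-relabel run in polynomial time.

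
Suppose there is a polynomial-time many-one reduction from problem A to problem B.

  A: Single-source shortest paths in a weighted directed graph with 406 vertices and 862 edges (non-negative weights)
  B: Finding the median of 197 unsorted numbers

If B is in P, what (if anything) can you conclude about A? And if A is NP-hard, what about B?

A poly-time reduction A <=_p B means any A-instance can be transformed to a B-instance in poly time.
If B is in P: compose the reduction with B's poly-time algorithm to solve A in poly time, so A is in P.
If A is NP-hard: every NP problem reduces to A, which reduces to B; composing reductions, every NP problem reduces to B, so B is NP-hard.
(Here in fact A is P and B is P.)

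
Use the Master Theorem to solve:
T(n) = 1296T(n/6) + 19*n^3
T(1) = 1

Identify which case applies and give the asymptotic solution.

a=1296, b=6, f(n)=19*n^3.
log_6(1296) = 4 > 3.
Since f(n) = O(n^3) is polynomially smaller than n^4, Case 1 applies.
T(n) = Theta(n^4).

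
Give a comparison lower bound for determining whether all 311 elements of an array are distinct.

In the algebraic decision-tree model, the YES region for element distinctness on 311 elements has 311! connected components (one per ordering). Ben-Or's theorem then gives a lower bound of Omega(log(n!)) = Omega(n log n).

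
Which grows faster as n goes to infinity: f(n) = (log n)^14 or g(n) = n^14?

g(n) = n^14 grows faster: any positive polynomial dominates any polylog.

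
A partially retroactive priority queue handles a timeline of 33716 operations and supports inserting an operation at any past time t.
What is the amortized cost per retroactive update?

Partially retroactive priority queues (Demaine-Iacono-Langerman) allow updates at past times with queries only at the present. With a balanced BST over the m = 33716 timeline events tracking bridges, each retroactive insert or delete is O(log m) amortized.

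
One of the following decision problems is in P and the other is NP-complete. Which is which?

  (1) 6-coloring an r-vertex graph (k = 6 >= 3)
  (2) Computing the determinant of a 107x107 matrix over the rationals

(1) is NP-complete: graph k-coloring for k>=3 is NP-complete by reduction from 3-SAT.
(2) is P: Gaussian elimination runs in O(n^3).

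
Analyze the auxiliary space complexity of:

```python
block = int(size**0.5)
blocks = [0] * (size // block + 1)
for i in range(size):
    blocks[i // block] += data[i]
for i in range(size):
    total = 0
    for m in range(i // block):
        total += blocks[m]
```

Space complexity: O(sqrt(n)).
Storage scales with sqrt(n).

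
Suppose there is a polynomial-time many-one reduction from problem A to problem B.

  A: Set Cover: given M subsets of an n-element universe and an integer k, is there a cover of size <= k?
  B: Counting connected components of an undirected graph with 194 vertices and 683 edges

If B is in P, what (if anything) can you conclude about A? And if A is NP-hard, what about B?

A poly-time reduction A <=_p B means any A-instance can be transformed to a B-instance in poly time.
If B is in P: compose the reduction with B's poly-time algorithm to solve A in poly time, so A is in P.
If A is NP-hard: every NP problem reduces to A, which reduces to B; composing reductions, every NP problem reduces to B, so B is NP-hard.
(Here in fact A is NP-complete and B is in P, so no such reduction is known -- its existence would imply P = NP; the analysis concerns only what the assumed reduction would or would not let you conclude.)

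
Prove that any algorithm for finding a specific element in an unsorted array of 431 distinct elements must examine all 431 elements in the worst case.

Adversary argument: if the algorithm examines fewer than 431 elements, the adversary places the target in an unexamined position. The algorithm cannot distinguish 'not present' from 'in unexamined position'.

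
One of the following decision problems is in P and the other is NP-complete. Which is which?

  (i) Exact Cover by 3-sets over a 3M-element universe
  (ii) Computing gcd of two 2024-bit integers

(i) is NP-complete: one of Karp's 21 NP-complete problems.
(ii) is P: the Euclidean algorithm runs in polynomial time in the bit-length.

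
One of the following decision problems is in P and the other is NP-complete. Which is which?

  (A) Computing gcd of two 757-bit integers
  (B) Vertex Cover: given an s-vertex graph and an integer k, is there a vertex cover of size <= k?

(A) is P: the Euclidean algorithm runs in polynomial time in the bit-length.
(B) is NP-complete: one of Karp's 21 NP-complete problems (with k part of the input; for any fixed constant k it is in P).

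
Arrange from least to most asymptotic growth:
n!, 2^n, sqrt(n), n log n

Ordered by growth rate: sqrt(n) < n log n < 2^n < n!.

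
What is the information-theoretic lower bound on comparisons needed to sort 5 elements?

There are 5! = 120 possible orderings. Each comparison gives 1 bit. We need at least ceil(log_2(120)) = 7 comparisons.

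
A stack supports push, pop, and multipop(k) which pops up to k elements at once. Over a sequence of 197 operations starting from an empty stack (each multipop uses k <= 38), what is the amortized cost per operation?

Each element is pushed exactly once and popped at most once (whether by pop or as part of a multipop). So the total number of individual pops over the whole sequence is at most the number of pushes, which is at most 197. Total work <= 2 * 197, hence O(1) amortized per operation.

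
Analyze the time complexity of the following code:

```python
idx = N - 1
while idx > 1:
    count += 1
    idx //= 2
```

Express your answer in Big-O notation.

Time complexity: O(log n).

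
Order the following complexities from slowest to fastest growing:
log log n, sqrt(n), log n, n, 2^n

Ordered by growth rate: log log n < log n < sqrt(n) < n < 2^n.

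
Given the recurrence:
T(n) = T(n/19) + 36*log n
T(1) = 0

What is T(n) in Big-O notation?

Each of the log_19(n) levels adds O(log n). T(n) = O(log^2 n).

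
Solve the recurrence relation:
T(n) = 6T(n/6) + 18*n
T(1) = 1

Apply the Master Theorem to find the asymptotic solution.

a=6, b=6, f(n)=18*n. log_6(6) = 1. Case 2: T(n) = O(n log n).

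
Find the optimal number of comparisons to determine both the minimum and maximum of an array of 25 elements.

Naive approach: 48 comparisons (24 for max + 24 for min).
Optimal: Compare elements in pairs first (floor(n/2) = 12 comparisons), then find max among winners and min among losers (12 comparisons each).
Total: ceil(3n/2) - 2 = 36 comparisons. An adversary argument shows this is also a lower bound.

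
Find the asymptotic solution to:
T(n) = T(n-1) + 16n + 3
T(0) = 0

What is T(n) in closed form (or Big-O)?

Dominant term in sum is 16*sum(i, i=1..n) = 16*n*(n+1)/2 = O(n^2).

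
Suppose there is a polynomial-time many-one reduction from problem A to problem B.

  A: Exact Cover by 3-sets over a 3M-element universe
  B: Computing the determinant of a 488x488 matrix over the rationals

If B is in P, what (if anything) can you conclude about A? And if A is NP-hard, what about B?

A poly-time reduction A <=_p B means any A-instance can be transformed to a B-instance in poly time.
If B is in P: compose the reduction with B's poly-time algorithm to solve A in poly time, so A is in P.
If A is NP-hard: every NP problem reduces to A, which reduces to B; composing reductions, every NP problem reduces to B, so B is NP-hard.
(Here in fact A is NP-complete and B is in P, so no such reduction is known -- its existence would imply P = NP; the analysis concerns only what the assumed reduction would or would not let you conclude.)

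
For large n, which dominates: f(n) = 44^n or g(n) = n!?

g(n) = n! grows faster: n!/44^n -> infinity by Stirling.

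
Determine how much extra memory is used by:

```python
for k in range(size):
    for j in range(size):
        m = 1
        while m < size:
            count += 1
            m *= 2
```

Space complexity: O(1).
Only a constant amount of auxiliary storage is used; nothing grows with n.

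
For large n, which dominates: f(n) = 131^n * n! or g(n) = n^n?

f(n) = 131^n * n! grows faster: by Stirling n! ~ sqrt(2 pi n)(n/e)^n, so 131^n n! / n^n ~ (131/e)^n sqrt(2 pi n) -> infinity since 131/e > 1.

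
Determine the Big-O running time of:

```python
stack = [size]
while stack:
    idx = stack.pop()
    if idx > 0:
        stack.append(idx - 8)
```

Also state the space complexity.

Time complexity: O(n).
Space complexity: O(1).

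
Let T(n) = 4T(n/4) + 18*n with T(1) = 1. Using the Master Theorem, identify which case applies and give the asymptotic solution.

a=4, b=4, f(n)=18*n.
log_4(4) = 1, so n^(log_b(a)) = n.
f(n) = Theta(n), so Case 2 applies.
T(n) = Theta(n log n).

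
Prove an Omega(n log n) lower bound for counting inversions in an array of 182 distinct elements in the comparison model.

Decision-tree argument: at any leaf, the comparisons made (with transitivity) must totally order all 182 elements -- otherwise some pair (i,j) is unordered, and an adversary can present two inputs agreeing on every comparison made but with that pair flipped, changing the inversion count by 1, so the leaf's output is wrong on one of them. Hence the tree has >= 182! leaves and height >= log_2(182!) = Omega(n log n). Modified merge sort achieves O(n log n).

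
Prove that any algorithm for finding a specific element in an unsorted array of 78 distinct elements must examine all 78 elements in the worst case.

Adversary argument: if the algorithm examines fewer than 78 elements, the adversary places the target in an unexamined position. The algorithm cannot distinguish 'not present' from 'in unexamined position'.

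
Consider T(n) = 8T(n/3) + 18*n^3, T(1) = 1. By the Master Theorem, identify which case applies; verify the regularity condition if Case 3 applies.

a=8, b=3, f(n)=18*n^3.
log_3(8) = 1.893 < 3.
f(n) = Omega(n^(1.893+epsilon)) for some epsilon > 0, so Case 3 is the candidate.
Regularity: a*f(n/b) = 8*18*(n/3)^3 = (8/27)*18*n^3 <= c*f(n) with c = 8/27 < 1. Satisfied.
Case 3: T(n) = Theta(n^3).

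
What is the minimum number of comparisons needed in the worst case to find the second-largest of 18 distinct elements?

Lower bound: finding the max needs 18-1 comparisons. By the adversary weight-doubling argument, the max must personally win >= ceil(log_2(18)) = 5 comparisons; the 2nd-largest is among those 5 losers, needing 5-1 more comparisons. Total >= 18-1 + 5-1 = 21. A balanced knockout tournament achieves this.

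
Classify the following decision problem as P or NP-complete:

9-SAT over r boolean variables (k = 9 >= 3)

This problem is NP-complete: 3-SAT is NP-complete (Cook-Levin); k-SAT for k>=3 reduces from 3-SAT.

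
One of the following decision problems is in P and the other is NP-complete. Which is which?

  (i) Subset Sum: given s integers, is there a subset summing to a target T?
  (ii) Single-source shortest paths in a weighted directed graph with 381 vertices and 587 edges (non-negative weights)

(i) is NP-complete: one of Karp's 21 NP-complete problems.
(ii) is P: Dijkstra's algorithm runs in O((V+E) log V).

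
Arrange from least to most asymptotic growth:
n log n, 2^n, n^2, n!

Ordered by growth rate: n log n < n^2 < 2^n < n!.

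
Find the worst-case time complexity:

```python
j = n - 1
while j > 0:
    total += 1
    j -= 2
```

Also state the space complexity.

Time complexity: O(n).
Space complexity: O(1).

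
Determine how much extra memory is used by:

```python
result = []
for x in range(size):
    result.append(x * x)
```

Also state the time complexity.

Space complexity: O(n).
Auxiliary storage grows linearly with the input size n in the worst case.
Time complexity: O(n).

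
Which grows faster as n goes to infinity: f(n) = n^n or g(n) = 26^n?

f(n) = n^n grows faster: n^n / 26^n = (n/26)^n -> infinity once n > 26.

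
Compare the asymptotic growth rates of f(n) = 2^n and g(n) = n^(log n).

f(n) = 2^n grows faster: take logs: log(n^(log n)) = (log n)^2, log(2^n) = n log 2; n dominates (log n)^2.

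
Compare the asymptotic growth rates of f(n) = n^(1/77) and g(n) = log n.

f(n) = n^(1/77) grows faster: any positive power of n dominates log n.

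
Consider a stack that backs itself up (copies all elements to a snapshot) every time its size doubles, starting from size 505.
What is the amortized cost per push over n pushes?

Backups occur at sizes 505, 1010, 2020, ..., copying 505 + 1010 + 2020 + ... <= 2n elements total (geometric series). Spread over n pushes, the amortized backup cost is O(1) per push.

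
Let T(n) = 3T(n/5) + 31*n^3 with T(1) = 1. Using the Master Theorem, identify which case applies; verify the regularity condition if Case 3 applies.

a=3, b=5, f(n)=31*n^3.
log_5(3) = 0.6826 < 3.
f(n) = Omega(n^(0.6826+epsilon)) for some epsilon > 0, so Case 3 is the candidate.
Regularity: a*f(n/b) = 3*31*(n/5)^3 = (3/125)*31*n^3 <= c*f(n) with c = 3/125 < 1. Satisfied.
Case 3: T(n) = Theta(n^3).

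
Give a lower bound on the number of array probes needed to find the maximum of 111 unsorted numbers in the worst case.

Adversary: any unprobed cell could hold a value larger than everything seen so far. If fewer than 111 cells are probed, the adversary places the max in an unprobed cell. So all 111 cells must be examined; together with 111-1 comparisons this is tight.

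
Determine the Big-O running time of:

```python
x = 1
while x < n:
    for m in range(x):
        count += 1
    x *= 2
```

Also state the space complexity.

Time complexity: O(n).
Space complexity: O(1).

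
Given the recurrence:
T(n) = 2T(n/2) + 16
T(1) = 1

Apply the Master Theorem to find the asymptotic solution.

a=2, b=2, f(n)=16. log_2(2) = 1. Case 1 of Master Theorem: T(n) = O(n^1).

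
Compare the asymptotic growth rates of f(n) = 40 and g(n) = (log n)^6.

g(n) = (log n)^6 grows faster: any unbounded function dominates a constant.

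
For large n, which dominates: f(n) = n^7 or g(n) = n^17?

g(n) = n^17 grows faster: n^17/n^7 = n^10 -> infinity.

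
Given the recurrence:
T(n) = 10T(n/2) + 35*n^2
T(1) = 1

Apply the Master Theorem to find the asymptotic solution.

a=10, b=2, f(n)=35*n^2. log_2(10) = 3.322. Case 1 of Master Theorem: T(n) = O(n^3.322).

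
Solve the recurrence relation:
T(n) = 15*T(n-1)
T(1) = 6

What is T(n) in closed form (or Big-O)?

Each step multiplies by 15. T(n) = T(1)*15^(n-1) = 6*15^(n-1).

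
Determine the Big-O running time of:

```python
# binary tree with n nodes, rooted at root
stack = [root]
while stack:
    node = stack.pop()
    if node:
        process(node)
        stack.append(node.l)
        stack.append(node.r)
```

Time complexity: O(n).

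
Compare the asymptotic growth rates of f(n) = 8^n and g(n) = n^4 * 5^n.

f(n) = 8^n grows faster: 8^n / (n^4 5^n) = (8/5)^n / n^4 -> infinity since 8/5 > 1.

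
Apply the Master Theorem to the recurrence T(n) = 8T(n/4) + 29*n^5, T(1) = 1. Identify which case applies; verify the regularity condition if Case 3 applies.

a=8, b=4, f(n)=29*n^5.
log_4(8) = 1.5 < 5.
f(n) = Omega(n^(1.5+epsilon)) for some epsilon > 0, so Case 3 is the candidate.
Regularity: a*f(n/b) = 8*29*(n/4)^5 = (8/1024)*29*n^5 <= c*f(n) with c = 8/1024 < 1. Satisfied.
Case 3: T(n) = Theta(n^5).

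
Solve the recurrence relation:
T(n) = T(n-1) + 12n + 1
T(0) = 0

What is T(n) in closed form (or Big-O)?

Dominant term in sum is 12*sum(i, i=1..n) = 12*n*(n+1)/2 = O(n^2).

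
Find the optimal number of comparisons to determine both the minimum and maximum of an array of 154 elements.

Naive approach: 306 comparisons (153 for max + 153 for min).
Optimal: Compare elements in pairs first (floor(n/2) = 77 comparisons), then find max among winners and min among losers (76 comparisons each).
Total: ceil(3n/2) - 2 = 229 comparisons. An adversary argument shows this is also a lower bound.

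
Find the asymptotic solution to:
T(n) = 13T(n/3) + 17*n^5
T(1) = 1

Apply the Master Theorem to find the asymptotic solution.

a=13, b=3, f(n)=17*n^5. log_3(13) = 2.335 < 5. Case 3: T(n) = O(n^5).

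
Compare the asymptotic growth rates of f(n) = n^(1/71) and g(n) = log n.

f(n) = n^(1/71) grows faster: any positive power of n dominates log n.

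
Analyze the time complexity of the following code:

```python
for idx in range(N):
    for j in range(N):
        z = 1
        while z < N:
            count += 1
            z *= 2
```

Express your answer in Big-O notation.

Time complexity: O(n^2 log n).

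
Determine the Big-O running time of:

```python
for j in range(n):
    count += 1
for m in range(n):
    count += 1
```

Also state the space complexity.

Time complexity: O(n).
Space complexity: O(1).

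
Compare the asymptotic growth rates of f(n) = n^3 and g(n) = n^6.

g(n) = n^6 grows faster: n^6/n^3 = n^3 -> infinity.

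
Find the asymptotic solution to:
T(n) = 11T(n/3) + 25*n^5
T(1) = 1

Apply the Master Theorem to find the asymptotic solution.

a=11, b=3, f(n)=25*n^5. log_3(11) = 2.183 < 5. Case 3: T(n) = O(n^5).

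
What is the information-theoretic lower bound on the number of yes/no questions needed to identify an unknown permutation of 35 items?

There are 35! = 10333147966386144929666651337523200000000 permutations. Each yes/no question gives at most 1 bit, so at least ceil(log_2(10333147966386144929666651337523200000000)) = 133 questions are needed.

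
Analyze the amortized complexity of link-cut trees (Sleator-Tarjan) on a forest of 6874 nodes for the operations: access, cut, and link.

Link-cut trees represent the forest using splay trees over preferred paths. With potential Phi = sum over nodes of log(size of virtual subtree), each access on 6874 nodes is O(log 6874) = O(log n) amortized by the splay-tree access lemma. Cut and link are O(1) plus one access.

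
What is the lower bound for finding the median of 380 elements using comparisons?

To find the median of 380 elements, every element must be compared at least once, so the lower bound is Omega(n). The BFPRT algorithm achieves O(n), making this tight.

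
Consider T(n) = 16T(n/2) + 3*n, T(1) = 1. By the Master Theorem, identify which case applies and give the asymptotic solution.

a=16, b=2, f(n)=3*n.
log_2(16) = 4 > 1.
Since f(n) = O(n^1) is polynomially smaller than n^4, Case 1 applies.
T(n) = Theta(n^4).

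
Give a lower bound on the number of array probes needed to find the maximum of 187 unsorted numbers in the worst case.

Adversary: any unprobed cell could hold a value larger than everything seen so far. If fewer than 187 cells are probed, the adversary places the max in an unprobed cell. So all 187 cells must be examined; together with 187-1 comparisons this is tight.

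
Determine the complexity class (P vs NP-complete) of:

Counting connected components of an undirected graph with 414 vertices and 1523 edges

This problem is in P: BFS/DFS visits each vertex and edge once: O(V+E).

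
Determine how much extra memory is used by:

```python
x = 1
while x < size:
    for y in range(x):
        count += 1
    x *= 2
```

Space complexity: O(1).
Only a constant amount of auxiliary storage is used; nothing grows with n.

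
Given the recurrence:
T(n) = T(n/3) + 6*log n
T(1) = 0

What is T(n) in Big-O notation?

Each of the log_3(n) levels adds O(log n). T(n) = O(log^2 n).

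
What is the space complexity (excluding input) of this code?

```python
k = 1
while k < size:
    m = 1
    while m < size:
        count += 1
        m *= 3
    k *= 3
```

Space complexity: O(1).
Only a constant amount of auxiliary storage is used; nothing grows with n.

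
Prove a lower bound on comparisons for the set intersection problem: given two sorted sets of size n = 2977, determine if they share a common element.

For two sorted arrays of size n = 2977, any correct algorithm must examine Omega(n) elements. If fewer are examined, an adversary places a common element in an unexamined gap. A merge-based scan achieves O(n), so the bound is tight.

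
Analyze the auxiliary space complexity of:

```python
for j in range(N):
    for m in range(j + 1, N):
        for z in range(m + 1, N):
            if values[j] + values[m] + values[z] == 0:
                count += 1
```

Space complexity: O(1).
Only a constant amount of auxiliary storage is used; nothing grows with n.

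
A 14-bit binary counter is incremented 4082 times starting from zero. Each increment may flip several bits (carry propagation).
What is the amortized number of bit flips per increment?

Bit i flips on every 2^i-th increment, so over 4082 increments bit i flips floor(4082/2^i) times. Summing over i: total flips < 2 * 4082. Amortized: < 2 = O(1) per increment.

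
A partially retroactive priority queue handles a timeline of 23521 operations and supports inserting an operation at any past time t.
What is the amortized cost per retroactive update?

Partially retroactive priority queues (Demaine-Iacono-Langerman) allow updates at past times with queries only at the present. With a balanced BST over the m = 23521 timeline events tracking bridges, each retroactive insert or delete is O(log m) amortized.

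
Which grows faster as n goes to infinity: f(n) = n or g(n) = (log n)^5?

f(n) = n grows faster: any positive polynomial dominates any polylog.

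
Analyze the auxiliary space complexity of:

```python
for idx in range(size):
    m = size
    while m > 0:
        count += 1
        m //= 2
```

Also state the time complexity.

Space complexity: O(1).
Only a constant amount of auxiliary storage is used; nothing grows with n.
Time complexity: O(n log n).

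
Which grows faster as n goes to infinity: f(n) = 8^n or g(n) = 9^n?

g(n) = 9^n grows faster: (9/8)^n -> infinity since 9/8 > 1.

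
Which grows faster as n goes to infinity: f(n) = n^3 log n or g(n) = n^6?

g(n) = n^6 grows faster: n^6 / (n^3 log n) = n^3/log n -> infinity.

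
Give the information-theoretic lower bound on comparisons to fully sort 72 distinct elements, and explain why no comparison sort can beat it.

A comparison sort is a binary decision tree whose leaves are the 72! = 61234458376886086861524070385274672740778091784697328983823014963978384987221689274204160000000000000000 possible output permutations. A binary tree with L leaves has height >= ceil(log_2(L)). So any comparison sort needs >= ceil(log_2(72!)) = 345 comparisons in the worst case.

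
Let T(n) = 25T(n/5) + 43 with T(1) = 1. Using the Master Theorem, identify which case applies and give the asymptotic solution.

a=25, b=5, f(n)=43.
log_5(25) = 2 > 0.
Since f(n) = O(n^0) is polynomially smaller than n^2, Case 1 applies.
T(n) = Theta(n^2).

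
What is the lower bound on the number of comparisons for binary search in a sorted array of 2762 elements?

With 2762 possible positions, we need at least ceil(log_2(2762)) = 12 comparisons. Each comparison splits the remaining candidates by at most half.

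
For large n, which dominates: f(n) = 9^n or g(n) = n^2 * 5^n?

f(n) = 9^n grows faster: 9^n / (n^2 5^n) = (9/5)^n / n^2 -> infinity since 9/5 > 1.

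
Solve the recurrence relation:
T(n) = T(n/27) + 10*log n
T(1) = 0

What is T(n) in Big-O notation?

Each of the log_27(n) levels adds O(log n). T(n) = O(log^2 n).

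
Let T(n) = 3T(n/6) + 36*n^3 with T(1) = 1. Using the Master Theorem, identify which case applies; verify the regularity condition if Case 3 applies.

a=3, b=6, f(n)=36*n^3.
log_6(3) = 0.6131 < 3.
f(n) = Omega(n^(0.6131+epsilon)) for some epsilon > 0, so Case 3 is the candidate.
Regularity: a*f(n/b) = 3*36*(n/6)^3 = (3/216)*36*n^3 <= c*f(n) with c = 3/216 < 1. Satisfied.
Case 3: T(n) = Theta(n^3).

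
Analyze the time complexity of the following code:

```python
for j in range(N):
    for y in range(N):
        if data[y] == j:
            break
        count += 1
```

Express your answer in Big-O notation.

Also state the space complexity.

Time complexity: O(n^2).
Space complexity: O(1).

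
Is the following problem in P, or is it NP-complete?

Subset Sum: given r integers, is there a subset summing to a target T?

This problem is NP-complete: one of Karp's 21 NP-complete problems.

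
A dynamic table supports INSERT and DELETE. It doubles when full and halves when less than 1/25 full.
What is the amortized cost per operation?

Using potential function Phi = |2*num_items - table_size| when load > 1/2, and Phi = table_size/2 - num_items otherwise. The gap of 1/25 vs 1/2 for shrinking prevents thrashing. Both insert and delete have O(1) amortized cost.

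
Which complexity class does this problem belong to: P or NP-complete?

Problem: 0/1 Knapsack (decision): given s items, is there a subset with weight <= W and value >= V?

This problem is NP-complete: reduces from Subset Sum.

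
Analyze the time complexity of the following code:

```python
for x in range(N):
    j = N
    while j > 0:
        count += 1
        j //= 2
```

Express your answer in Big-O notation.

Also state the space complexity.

Time complexity: O(n log n).
Space complexity: O(1).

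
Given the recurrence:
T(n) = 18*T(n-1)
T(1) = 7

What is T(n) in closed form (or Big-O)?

Each step multiplies by 18. T(n) = T(1)*18^(n-1) = 7*18^(n-1).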